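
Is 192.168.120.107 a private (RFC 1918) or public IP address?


RFC 1918 private ranges:
  10.0.0.0/8 (10.0.0.0 - 10.255.255.255)
  172.16.0.0/12 (172.16.0.0 - 172.31.255.255)
  192.168.0.0/16 (192.168.0.0 - 192.168.255.255)
Private (in 192.168.0.0/16)


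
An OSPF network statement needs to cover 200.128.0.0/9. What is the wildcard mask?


Subnet mask: 255.128.0.0
Wildcard = 255.255.255.255 - subnet mask
255 - 255 = 0
255 - 128 = 127
255 - 0 = 255
255 - 0 = 255
Wildcard: 0.127.255.255


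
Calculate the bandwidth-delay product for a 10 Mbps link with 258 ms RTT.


BDP = bandwidth * RTT
= 10 Mbps * 258 ms
= 10 * 1e6 * 258 / 1000 bits
= 2580000 bits
= 322500 bytes
= 314.9414 KB
BDP = 2580000 bits (322500 bytes)


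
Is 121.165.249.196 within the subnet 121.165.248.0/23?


Subnet network: 121.165.248.0
Test IP AND mask: 121.165.248.0
Yes, 121.165.249.196 is in 121.165.248.0/23


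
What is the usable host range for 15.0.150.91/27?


Network: 15.0.150.64
Broadcast: 15.0.150.95
First usable = network + 1
Last usable = broadcast - 1
Range: 15.0.150.65 to 15.0.150.94


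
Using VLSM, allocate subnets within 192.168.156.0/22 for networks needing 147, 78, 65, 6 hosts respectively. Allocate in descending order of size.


147 hosts -> /24 (254 usable): 192.168.156.0/24
78 hosts -> /25 (126 usable): 192.168.157.0/25
65 hosts -> /25 (126 usable): 192.168.157.128/25
6 hosts -> /29 (6 usable): 192.168.158.0/29
Allocation: 192.168.156.0/24 (147 hosts, 254 usable); 192.168.157.0/25 (78 hosts, 126 usable); 192.168.157.128/25 (65 hosts, 126 usable); 192.168.158.0/29 (6 hosts, 6 usable)


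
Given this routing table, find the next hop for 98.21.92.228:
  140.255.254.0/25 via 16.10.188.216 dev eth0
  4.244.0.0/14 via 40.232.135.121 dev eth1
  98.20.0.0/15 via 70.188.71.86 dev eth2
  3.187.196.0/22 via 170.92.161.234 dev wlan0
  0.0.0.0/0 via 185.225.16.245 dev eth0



Longest prefix match for 98.21.92.228:
  /25 140.255.254.0: no
  /14 4.244.0.0: no
  /15 98.20.0.0: MATCH
  /22 3.187.196.0: no
  /0 0.0.0.0: MATCH
Selected: next-hop 70.188.71.86 via eth2 (matched /15)


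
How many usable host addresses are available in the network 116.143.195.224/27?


Host bits = 32 - 27 = 5
Total addresses = 2^5 = 32
Usable = total - 2 (network and broadcast)
Usable hosts: 30


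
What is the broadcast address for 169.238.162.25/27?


Network: 169.238.162.0/27
Host bits = 5
Set all host bits to 1:
Broadcast: 169.238.162.31


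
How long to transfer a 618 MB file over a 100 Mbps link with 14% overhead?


Effective throughput = 100 * (1 - 14/100) = 86 Mbps
File size in Mb = 618 * 8 = 4944 Mb
Time = 4944 / 86
Time = 57.4884 seconds


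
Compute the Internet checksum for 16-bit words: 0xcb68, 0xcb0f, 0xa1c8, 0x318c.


Sum all words (with carry folding):
+ 0xcb68 = 0xcb68
+ 0xcb0f = 0x9678
+ 0xa1c8 = 0x3841
+ 0x318c = 0x69cd
One's complement: ~0x69cd
Checksum = 0x9632


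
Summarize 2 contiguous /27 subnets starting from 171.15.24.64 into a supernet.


Original prefix: /27
Number of subnets: 2 = 2^1
New prefix = 27 - 1 = 26
Supernet: 171.15.24.64/26


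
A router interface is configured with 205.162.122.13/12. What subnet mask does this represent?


/12 means 12 network bits, 20 host bits
Binary: 11111111111100000000000000000000
Mask: 255.240.0.0


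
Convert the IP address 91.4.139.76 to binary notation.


91 = 01011011
4 = 00000100
139 = 10001011
76 = 01001100
Binary: 01011011.00000100.10001011.01001100


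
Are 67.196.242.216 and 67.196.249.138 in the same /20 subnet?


Mask: 255.255.240.0
67.196.242.216 AND mask = 67.196.240.0
67.196.249.138 AND mask = 67.196.240.0
Yes, same subnet (67.196.240.0)


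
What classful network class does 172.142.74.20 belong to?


First octet: 172
Binary: 10101100
10xxxxxx -> Class B (128-191)
Class B, default mask 255.255.0.0 (/16)


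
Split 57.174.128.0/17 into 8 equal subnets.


New prefix = 17 + 3 = 20
Each subnet has 4096 addresses
  57.174.128.0/20
  57.174.144.0/20
  57.174.160.0/20
  57.174.176.0/20
  57.174.192.0/20
  57.174.208.0/20
  57.174.224.0/20
  57.174.240.0/20
Subnets: 57.174.128.0/20, 57.174.144.0/20, 57.174.160.0/20, 57.174.176.0/20, 57.174.192.0/20, 57.174.208.0/20, 57.174.224.0/20, 57.174.240.0/20


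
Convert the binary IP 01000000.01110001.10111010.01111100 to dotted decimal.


01000000 = 64
01110001 = 113
10111010 = 186
01111100 = 124
IP: 64.113.186.124


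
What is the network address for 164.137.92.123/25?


IP:   10100100.10001001.01011100.01111011
Mask: 11111111.11111111.11111111.10000000
AND operation:
Net:  10100100.10001001.01011100.00000000
Network: 164.137.92.0/25


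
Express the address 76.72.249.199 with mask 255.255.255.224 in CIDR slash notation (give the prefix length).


Binary: 11111111.11111111.11111111.11100000
Count leading 1s
Prefix: /27


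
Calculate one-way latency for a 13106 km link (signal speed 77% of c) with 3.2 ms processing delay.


Speed = 0.77 * 3e5 km/s = 231000 km/s
Propagation delay = 13106 / 231000 = 0.0567 s = 56.7359 ms
Processing delay = 3.2 ms
Total one-way latency = 59.9359 ms


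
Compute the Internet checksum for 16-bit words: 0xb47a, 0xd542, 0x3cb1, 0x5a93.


Sum all words (with carry folding):
+ 0xb47a = 0xb47a
+ 0xd542 = 0x89bd
+ 0x3cb1 = 0xc66e
+ 0x5a93 = 0x2102
One's complement: ~0x2102
Checksum = 0xdefd


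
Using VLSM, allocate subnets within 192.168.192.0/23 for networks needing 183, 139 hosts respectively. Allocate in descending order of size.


183 hosts -> /24 (254 usable): 192.168.192.0/24
139 hosts -> /24 (254 usable): 192.168.193.0/24
Allocation: 192.168.192.0/24 (183 hosts, 254 usable); 192.168.193.0/24 (139 hosts, 254 usable)


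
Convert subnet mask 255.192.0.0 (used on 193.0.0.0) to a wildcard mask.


Subnet mask: 255.192.0.0
Wildcard = 255.255.255.255 - subnet mask
255 - 255 = 0
255 - 192 = 63
255 - 0 = 255
255 - 0 = 255
Wildcard: 0.63.255.255


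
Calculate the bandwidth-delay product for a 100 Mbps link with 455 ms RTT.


BDP = bandwidth * RTT
= 100 Mbps * 455 ms
= 100 * 1e6 * 455 / 1000 bits
= 45500000 bits
= 5687500 bytes
= 5554.1992 KB
BDP = 45500000 bits (5687500 bytes)


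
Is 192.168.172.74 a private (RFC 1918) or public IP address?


RFC 1918 private ranges:
  10.0.0.0/8 (10.0.0.0 - 10.255.255.255)
  172.16.0.0/12 (172.16.0.0 - 172.31.255.255)
  192.168.0.0/16 (192.168.0.0 - 192.168.255.255)
Private (in 192.168.0.0/16)


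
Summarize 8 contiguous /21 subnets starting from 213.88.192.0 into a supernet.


Original prefix: /21
Number of subnets: 8 = 2^3
New prefix = 21 - 3 = 18
Supernet: 213.88.192.0/18


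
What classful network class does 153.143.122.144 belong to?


First octet: 153
Binary: 10011001
10xxxxxx -> Class B (128-191)
Class B, default mask 255.255.0.0 (/16)


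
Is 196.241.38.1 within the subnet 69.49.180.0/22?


Subnet network: 69.49.180.0
Test IP AND mask: 196.241.36.0
No, 196.241.38.1 is not in 69.49.180.0/22


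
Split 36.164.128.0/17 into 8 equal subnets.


New prefix = 17 + 3 = 20
Each subnet has 4096 addresses
  36.164.128.0/20
  36.164.144.0/20
  36.164.160.0/20
  36.164.176.0/20
  36.164.192.0/20
  36.164.208.0/20
  36.164.224.0/20
  36.164.240.0/20
Subnets: 36.164.128.0/20, 36.164.144.0/20, 36.164.160.0/20, 36.164.176.0/20, 36.164.192.0/20, 36.164.208.0/20, 36.164.224.0/20, 36.164.240.0/20


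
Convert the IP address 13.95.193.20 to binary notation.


13 = 00001101
95 = 01011111
193 = 11000001
20 = 00010100
Binary: 00001101.01011111.11000001.00010100


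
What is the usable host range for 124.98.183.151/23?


Network: 124.98.182.0
Broadcast: 124.98.183.255
First usable = network + 1
Last usable = broadcast - 1
Range: 124.98.182.1 to 124.98.183.254


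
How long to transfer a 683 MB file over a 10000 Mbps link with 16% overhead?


Effective throughput = 10000 * (1 - 16/100) = 8400 Mbps
File size in Mb = 683 * 8 = 5464 Mb
Time = 5464 / 8400
Time = 0.6505 seconds


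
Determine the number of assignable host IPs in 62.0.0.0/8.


Host bits = 32 - 8 = 24
Total addresses = 2^24 = 16777216
Usable = total - 2 (network and broadcast)
Usable hosts: 16777214


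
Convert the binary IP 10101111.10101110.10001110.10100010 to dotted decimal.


10101111 = 175
10101110 = 174
10001110 = 142
10100010 = 162
IP: 175.174.142.162


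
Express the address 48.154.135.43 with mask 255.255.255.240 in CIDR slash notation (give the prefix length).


Binary: 11111111.11111111.11111111.11110000
Count leading 1s
Prefix: /28


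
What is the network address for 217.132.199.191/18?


IP:   11011001.10000100.11000111.10111111
Mask: 11111111.11111111.11000000.00000000
AND operation:
Net:  11011001.10000100.11000000.00000000
Network: 217.132.192.0/18


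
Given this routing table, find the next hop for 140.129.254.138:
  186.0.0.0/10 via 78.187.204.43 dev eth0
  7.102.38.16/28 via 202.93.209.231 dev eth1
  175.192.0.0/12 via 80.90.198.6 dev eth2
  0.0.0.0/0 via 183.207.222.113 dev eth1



Longest prefix match for 140.129.254.138:
  /10 186.0.0.0: no
  /28 7.102.38.16: no
  /12 175.192.0.0: no
  /0 0.0.0.0: MATCH
Selected: next-hop 183.207.222.113 via eth1 (matched /0)


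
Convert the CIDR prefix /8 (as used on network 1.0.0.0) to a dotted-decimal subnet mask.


/8 means 8 network bits, 24 host bits
Binary: 11111111000000000000000000000000
Mask: 255.0.0.0


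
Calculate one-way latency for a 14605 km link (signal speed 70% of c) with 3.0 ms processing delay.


Speed = 0.7 * 3e5 km/s = 210000 km/s
Propagation delay = 14605 / 210000 = 0.0695 s = 69.5476 ms
Processing delay = 3.0 ms
Total one-way latency = 72.5476 ms


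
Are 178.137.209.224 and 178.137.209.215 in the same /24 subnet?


Mask: 255.255.255.0
178.137.209.224 AND mask = 178.137.209.0
178.137.209.215 AND mask = 178.137.209.0
Yes, same subnet (178.137.209.0)


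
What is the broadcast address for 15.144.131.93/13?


Network: 15.144.0.0/13
Host bits = 19
Set all host bits to 1:
Broadcast: 15.151.255.255


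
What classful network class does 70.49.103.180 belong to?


First octet: 70
Binary: 01000110
0xxxxxxx -> Class A (1-126)
Class A, default mask 255.0.0.0 (/8)


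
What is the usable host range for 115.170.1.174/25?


Network: 115.170.1.128
Broadcast: 115.170.1.255
First usable = network + 1
Last usable = broadcast - 1
Range: 115.170.1.129 to 115.170.1.254


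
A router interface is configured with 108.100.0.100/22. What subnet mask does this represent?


/22 means 22 network bits, 10 host bits
Binary: 11111111111111111111110000000000
Mask: 255.255.252.0


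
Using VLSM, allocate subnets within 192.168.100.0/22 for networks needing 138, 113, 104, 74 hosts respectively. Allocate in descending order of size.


138 hosts -> /24 (254 usable): 192.168.100.0/24
113 hosts -> /25 (126 usable): 192.168.101.0/25
104 hosts -> /25 (126 usable): 192.168.101.128/25
74 hosts -> /25 (126 usable): 192.168.102.0/25
Allocation: 192.168.100.0/24 (138 hosts, 254 usable); 192.168.101.0/25 (113 hosts, 126 usable); 192.168.101.128/25 (104 hosts, 126 usable); 192.168.102.0/25 (74 hosts, 126 usable)


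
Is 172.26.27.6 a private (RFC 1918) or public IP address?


RFC 1918 private ranges:
  10.0.0.0/8 (10.0.0.0 - 10.255.255.255)
  172.16.0.0/12 (172.16.0.0 - 172.31.255.255)
  192.168.0.0/16 (192.168.0.0 - 192.168.255.255)
Private (in 172.16.0.0/12)


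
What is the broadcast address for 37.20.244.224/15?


Network: 37.20.0.0/15
Host bits = 17
Set all host bits to 1:
Broadcast: 37.21.255.255


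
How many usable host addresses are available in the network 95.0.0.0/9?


Host bits = 32 - 9 = 23
Total addresses = 2^23 = 8388608
Usable = total - 2 (network and broadcast)
Usable hosts: 8388606


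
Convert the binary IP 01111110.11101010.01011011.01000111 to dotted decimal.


01111110 = 126
11101010 = 234
01011011 = 91
01000111 = 71
IP: 126.234.91.71


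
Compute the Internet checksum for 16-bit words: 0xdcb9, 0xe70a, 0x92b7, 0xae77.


Sum all words (with carry folding):
+ 0xdcb9 = 0xdcb9
+ 0xe70a = 0xc3c4
+ 0x92b7 = 0x567c
+ 0xae77 = 0x04f4
One's complement: ~0x04f4
Checksum = 0xfb0b


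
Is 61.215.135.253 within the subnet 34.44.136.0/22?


Subnet network: 34.44.136.0
Test IP AND mask: 61.215.132.0
No, 61.215.135.253 is not in 34.44.136.0/22


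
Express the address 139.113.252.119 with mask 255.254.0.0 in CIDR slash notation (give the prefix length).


Binary: 11111111.11111110.00000000.00000000
Count leading 1s
Prefix: /15


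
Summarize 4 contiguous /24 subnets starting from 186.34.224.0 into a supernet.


Original prefix: /24
Number of subnets: 4 = 2^2
New prefix = 24 - 2 = 22
Supernet: 186.34.224.0/22


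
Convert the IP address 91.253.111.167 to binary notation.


91 = 01011011
253 = 11111101
111 = 01101111
167 = 10100111
Binary: 01011011.11111101.01101111.10100111


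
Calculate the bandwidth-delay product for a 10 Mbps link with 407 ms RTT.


BDP = bandwidth * RTT
= 10 Mbps * 407 ms
= 10 * 1e6 * 407 / 1000 bits
= 4070000 bits
= 508750 bytes
= 496.8262 KB
BDP = 4070000 bits (508750 bytes)


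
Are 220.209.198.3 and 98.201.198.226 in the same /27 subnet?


Mask: 255.255.255.224
220.209.198.3 AND mask = 220.209.198.0
98.201.198.226 AND mask = 98.201.198.224
No, different subnets (220.209.198.0 vs 98.201.198.224)


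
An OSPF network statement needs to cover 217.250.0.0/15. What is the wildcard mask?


Subnet mask: 255.254.0.0
Wildcard = 255.255.255.255 - subnet mask
255 - 255 = 0
255 - 254 = 1
255 - 0 = 255
255 - 0 = 255
Wildcard: 0.1.255.255


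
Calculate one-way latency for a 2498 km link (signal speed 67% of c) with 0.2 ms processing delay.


Speed = 0.67 * 3e5 km/s = 201000 km/s
Propagation delay = 2498 / 201000 = 0.0124 s = 12.4279 ms
Processing delay = 0.2 ms
Total one-way latency = 12.6279 ms


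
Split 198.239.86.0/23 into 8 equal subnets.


New prefix = 23 + 3 = 26
Each subnet has 64 addresses
  198.239.86.0/26
  198.239.86.64/26
  198.239.86.128/26
  198.239.86.192/26
  198.239.87.0/26
  198.239.87.64/26
  198.239.87.128/26
  198.239.87.192/26
Subnets: 198.239.86.0/26, 198.239.86.64/26, 198.239.86.128/26, 198.239.86.192/26, 198.239.87.0/26, 198.239.87.64/26, 198.239.87.128/26, 198.239.87.192/26


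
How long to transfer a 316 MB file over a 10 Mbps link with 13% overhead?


Effective throughput = 10 * (1 - 13/100) = 8.7 Mbps
File size in Mb = 316 * 8 = 2528 Mb
Time = 2528 / 8.7
Time = 290.5747 seconds


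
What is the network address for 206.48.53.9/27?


IP:   11001110.00110000.00110101.00001001
Mask: 11111111.11111111.11111111.11100000
AND operation:
Net:  11001110.00110000.00110101.00000000
Network: 206.48.53.0/27


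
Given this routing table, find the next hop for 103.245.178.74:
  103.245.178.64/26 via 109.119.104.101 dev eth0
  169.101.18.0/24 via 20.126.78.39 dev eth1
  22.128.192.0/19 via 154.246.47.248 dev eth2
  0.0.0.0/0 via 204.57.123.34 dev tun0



Longest prefix match for 103.245.178.74:
  /26 103.245.178.64: MATCH
  /24 169.101.18.0: no
  /19 22.128.192.0: no
  /0 0.0.0.0: MATCH
Selected: next-hop 109.119.104.101 via eth0 (matched /26)


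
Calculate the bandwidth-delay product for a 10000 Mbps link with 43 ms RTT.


BDP = bandwidth * RTT
= 10000 Mbps * 43 ms
= 10000 * 1e6 * 43 / 1000 bits
= 430000000 bits
= 53750000 bytes
= 52490.2344 KB
BDP = 430000000 bits (53750000 bytes)


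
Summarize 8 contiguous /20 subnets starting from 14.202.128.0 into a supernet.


Original prefix: /20
Number of subnets: 8 = 2^3
New prefix = 20 - 3 = 17
Supernet: 14.202.128.0/17


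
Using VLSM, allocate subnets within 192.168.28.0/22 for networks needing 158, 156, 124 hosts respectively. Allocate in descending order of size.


158 hosts -> /24 (254 usable): 192.168.28.0/24
156 hosts -> /24 (254 usable): 192.168.29.0/24
124 hosts -> /25 (126 usable): 192.168.30.0/25
Allocation: 192.168.28.0/24 (158 hosts, 254 usable); 192.168.29.0/24 (156 hosts, 254 usable); 192.168.30.0/25 (124 hosts, 126 usable)


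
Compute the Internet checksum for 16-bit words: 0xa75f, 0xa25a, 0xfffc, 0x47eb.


Sum all words (with carry folding):
+ 0xa75f = 0xa75f
+ 0xa25a = 0x49ba
+ 0xfffc = 0x49b7
+ 0x47eb = 0x91a2
One's complement: ~0x91a2
Checksum = 0x6e5d


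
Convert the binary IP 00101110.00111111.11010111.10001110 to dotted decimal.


00101110 = 46
00111111 = 63
11010111 = 215
10001110 = 142
IP: 46.63.215.142


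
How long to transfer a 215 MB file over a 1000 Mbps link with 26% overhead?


Effective throughput = 1000 * (1 - 26/100) = 740 Mbps
File size in Mb = 215 * 8 = 1720 Mb
Time = 1720 / 740
Time = 2.3243 seconds


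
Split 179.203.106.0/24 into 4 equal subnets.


New prefix = 24 + 2 = 26
Each subnet has 64 addresses
  179.203.106.0/26
  179.203.106.64/26
  179.203.106.128/26
  179.203.106.192/26
Subnets: 179.203.106.0/26, 179.203.106.64/26, 179.203.106.128/26, 179.203.106.192/26


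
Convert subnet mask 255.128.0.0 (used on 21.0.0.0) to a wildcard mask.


Subnet mask: 255.128.0.0
Wildcard = 255.255.255.255 - subnet mask
255 - 255 = 0
255 - 128 = 127
255 - 0 = 255
255 - 0 = 255
Wildcard: 0.127.255.255


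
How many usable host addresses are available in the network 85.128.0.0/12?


Host bits = 32 - 12 = 20
Total addresses = 2^20 = 1048576
Usable = total - 2 (network and broadcast)
Usable hosts: 1048574


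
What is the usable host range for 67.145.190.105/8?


Network: 67.0.0.0
Broadcast: 67.255.255.255
First usable = network + 1
Last usable = broadcast - 1
Range: 67.0.0.1 to 67.255.255.254


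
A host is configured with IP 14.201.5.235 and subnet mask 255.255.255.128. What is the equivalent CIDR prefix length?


Binary: 11111111.11111111.11111111.10000000
Count leading 1s
Prefix: /25


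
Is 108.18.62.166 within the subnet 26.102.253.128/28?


Subnet network: 26.102.253.128
Test IP AND mask: 108.18.62.160
No, 108.18.62.166 is not in 26.102.253.128/28


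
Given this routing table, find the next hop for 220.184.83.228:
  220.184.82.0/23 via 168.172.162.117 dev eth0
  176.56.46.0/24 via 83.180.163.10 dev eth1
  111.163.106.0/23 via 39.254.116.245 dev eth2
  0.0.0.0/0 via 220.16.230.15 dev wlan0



Longest prefix match for 220.184.83.228:
  /23 220.184.82.0: MATCH
  /24 176.56.46.0: no
  /23 111.163.106.0: no
  /0 0.0.0.0: MATCH
Selected: next-hop 168.172.162.117 via eth0 (matched /23)


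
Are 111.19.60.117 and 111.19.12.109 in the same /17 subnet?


Mask: 255.255.128.0
111.19.60.117 AND mask = 111.19.0.0
111.19.12.109 AND mask = 111.19.0.0
Yes, same subnet (111.19.0.0)


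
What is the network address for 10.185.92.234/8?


IP:   00001010.10111001.01011100.11101010
Mask: 11111111.00000000.00000000.00000000
AND operation:
Net:  00001010.00000000.00000000.00000000
Network: 10.0.0.0/8


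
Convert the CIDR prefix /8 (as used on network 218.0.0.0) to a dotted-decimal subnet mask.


/8 means 8 network bits, 24 host bits
Binary: 11111111000000000000000000000000
Mask: 255.0.0.0


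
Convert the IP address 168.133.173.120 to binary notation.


168 = 10101000
133 = 10000101
173 = 10101101
120 = 01111000
Binary: 10101000.10000101.10101101.01111000


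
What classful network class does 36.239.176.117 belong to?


First octet: 36
Binary: 00100100
0xxxxxxx -> Class A (1-126)
Class A, default mask 255.0.0.0 (/8)


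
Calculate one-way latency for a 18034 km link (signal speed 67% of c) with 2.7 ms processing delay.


Speed = 0.67 * 3e5 km/s = 201000 km/s
Propagation delay = 18034 / 201000 = 0.0897 s = 89.7214 ms
Processing delay = 2.7 ms
Total one-way latency = 92.4214 ms


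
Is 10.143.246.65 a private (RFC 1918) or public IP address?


RFC 1918 private ranges:
  10.0.0.0/8 (10.0.0.0 - 10.255.255.255)
  172.16.0.0/12 (172.16.0.0 - 172.31.255.255)
  192.168.0.0/16 (192.168.0.0 - 192.168.255.255)
Private (in 10.0.0.0/8)


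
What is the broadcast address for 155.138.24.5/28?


Network: 155.138.24.0/28
Host bits = 4
Set all host bits to 1:
Broadcast: 155.138.24.15


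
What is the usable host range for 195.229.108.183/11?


Network: 195.224.0.0
Broadcast: 195.255.255.255
First usable = network + 1
Last usable = broadcast - 1
Range: 195.224.0.1 to 195.255.255.254


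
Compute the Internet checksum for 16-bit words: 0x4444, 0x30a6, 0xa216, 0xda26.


Sum all words (with carry folding):
+ 0x4444 = 0x4444
+ 0x30a6 = 0x74ea
+ 0xa216 = 0x1701
+ 0xda26 = 0xf127
One's complement: ~0xf127
Checksum = 0x0ed8


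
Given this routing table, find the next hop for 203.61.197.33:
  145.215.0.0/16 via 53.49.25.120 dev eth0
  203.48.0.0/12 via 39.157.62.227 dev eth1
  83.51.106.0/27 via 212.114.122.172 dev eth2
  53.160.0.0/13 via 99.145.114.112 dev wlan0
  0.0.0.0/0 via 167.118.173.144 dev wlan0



Longest prefix match for 203.61.197.33:
  /16 145.215.0.0: no
  /12 203.48.0.0: MATCH
  /27 83.51.106.0: no
  /13 53.160.0.0: no
  /0 0.0.0.0: MATCH
Selected: next-hop 39.157.62.227 via eth1 (matched /12)


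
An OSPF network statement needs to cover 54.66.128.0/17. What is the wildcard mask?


Subnet mask: 255.255.128.0
Wildcard = 255.255.255.255 - subnet mask
255 - 255 = 0
255 - 255 = 0
255 - 128 = 127
255 - 0 = 255
Wildcard: 0.0.127.255


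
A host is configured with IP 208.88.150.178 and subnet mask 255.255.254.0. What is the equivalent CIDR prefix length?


Binary: 11111111.11111111.11111110.00000000
Count leading 1s
Prefix: /23


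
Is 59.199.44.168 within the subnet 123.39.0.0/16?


Subnet network: 123.39.0.0
Test IP AND mask: 59.199.0.0
No, 59.199.44.168 is not in 123.39.0.0/16


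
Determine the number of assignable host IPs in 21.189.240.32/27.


Host bits = 32 - 27 = 5
Total addresses = 2^5 = 32
Usable = total - 2 (network and broadcast)
Usable hosts: 30


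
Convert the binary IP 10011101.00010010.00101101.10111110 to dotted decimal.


10011101 = 157
00010010 = 18
00101101 = 45
10111110 = 190
IP: 157.18.45.190


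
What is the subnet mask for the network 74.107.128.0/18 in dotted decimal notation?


/18 means 18 network bits, 14 host bits
Binary: 11111111111111111100000000000000
Mask: 255.255.192.0


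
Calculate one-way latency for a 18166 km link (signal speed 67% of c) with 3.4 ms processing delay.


Speed = 0.67 * 3e5 km/s = 201000 km/s
Propagation delay = 18166 / 201000 = 0.0904 s = 90.3781 ms
Processing delay = 3.4 ms
Total one-way latency = 93.7781 ms


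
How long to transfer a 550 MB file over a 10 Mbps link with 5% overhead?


Effective throughput = 10 * (1 - 5/100) = 9.5 Mbps
File size in Mb = 550 * 8 = 4400 Mb
Time = 4400 / 9.5
Time = 463.1579 seconds


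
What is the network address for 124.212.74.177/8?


IP:   01111100.11010100.01001010.10110001
Mask: 11111111.00000000.00000000.00000000
AND operation:
Net:  01111100.00000000.00000000.00000000
Network: 124.0.0.0/8


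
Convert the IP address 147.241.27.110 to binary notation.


147 = 10010011
241 = 11110001
27 = 00011011
110 = 01101110
Binary: 10010011.11110001.00011011.01101110


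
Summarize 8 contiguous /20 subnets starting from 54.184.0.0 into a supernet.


Original prefix: /20
Number of subnets: 8 = 2^3
New prefix = 20 - 3 = 17
Supernet: 54.184.0.0/17


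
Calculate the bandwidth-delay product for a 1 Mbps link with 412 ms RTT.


BDP = bandwidth * RTT
= 1 Mbps * 412 ms
= 1 * 1e6 * 412 / 1000 bits
= 412000 bits
= 51500 bytes
= 50.293 KB
BDP = 412000 bits (51500 bytes)


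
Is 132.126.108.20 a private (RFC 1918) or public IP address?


RFC 1918 private ranges:
  10.0.0.0/8 (10.0.0.0 - 10.255.255.255)
  172.16.0.0/12 (172.16.0.0 - 172.31.255.255)
  192.168.0.0/16 (192.168.0.0 - 192.168.255.255)
Public (not in any RFC 1918 range)


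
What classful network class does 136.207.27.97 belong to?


First octet: 136
Binary: 10001000
10xxxxxx -> Class B (128-191)
Class B, default mask 255.255.0.0 (/16)


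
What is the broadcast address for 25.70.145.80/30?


Network: 25.70.145.80/30
Host bits = 2
Set all host bits to 1:
Broadcast: 25.70.145.83


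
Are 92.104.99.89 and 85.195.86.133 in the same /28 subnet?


Mask: 255.255.255.240
92.104.99.89 AND mask = 92.104.99.80
85.195.86.133 AND mask = 85.195.86.128
No, different subnets (92.104.99.80 vs 85.195.86.128)


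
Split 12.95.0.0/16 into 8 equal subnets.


New prefix = 16 + 3 = 19
Each subnet has 8192 addresses
  12.95.0.0/19
  12.95.32.0/19
  12.95.64.0/19
  12.95.96.0/19
  12.95.128.0/19
  12.95.160.0/19
  12.95.192.0/19
  12.95.224.0/19
Subnets: 12.95.0.0/19, 12.95.32.0/19, 12.95.64.0/19, 12.95.96.0/19, 12.95.128.0/19, 12.95.160.0/19, 12.95.192.0/19, 12.95.224.0/19


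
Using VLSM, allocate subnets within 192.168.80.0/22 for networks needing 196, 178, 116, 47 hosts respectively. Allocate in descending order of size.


196 hosts -> /24 (254 usable): 192.168.80.0/24
178 hosts -> /24 (254 usable): 192.168.81.0/24
116 hosts -> /25 (126 usable): 192.168.82.0/25
47 hosts -> /26 (62 usable): 192.168.82.128/26
Allocation: 192.168.80.0/24 (196 hosts, 254 usable); 192.168.81.0/24 (178 hosts, 254 usable); 192.168.82.0/25 (116 hosts, 126 usable); 192.168.82.128/26 (47 hosts, 62 usable)


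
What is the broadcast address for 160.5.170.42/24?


Network: 160.5.170.0/24
Host bits = 8
Set all host bits to 1:
Broadcast: 160.5.170.255


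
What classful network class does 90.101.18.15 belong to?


First octet: 90
Binary: 01011010
0xxxxxxx -> Class A (1-126)
Class A, default mask 255.0.0.0 (/8)


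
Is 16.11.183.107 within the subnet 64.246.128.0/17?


Subnet network: 64.246.128.0
Test IP AND mask: 16.11.128.0
No, 16.11.183.107 is not in 64.246.128.0/17


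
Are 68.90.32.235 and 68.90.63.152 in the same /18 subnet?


Mask: 255.255.192.0
68.90.32.235 AND mask = 68.90.0.0
68.90.63.152 AND mask = 68.90.0.0
Yes, same subnet (68.90.0.0)


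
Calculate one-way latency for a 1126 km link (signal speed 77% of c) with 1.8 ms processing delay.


Speed = 0.77 * 3e5 km/s = 231000 km/s
Propagation delay = 1126 / 231000 = 0.0049 s = 4.8745 ms
Processing delay = 1.8 ms
Total one-way latency = 6.6745 ms


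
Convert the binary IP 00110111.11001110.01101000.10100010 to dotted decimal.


00110111 = 55
11001110 = 206
01101000 = 104
10100010 = 162
IP: 55.206.104.162


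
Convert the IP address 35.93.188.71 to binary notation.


35 = 00100011
93 = 01011101
188 = 10111100
71 = 01000111
Binary: 00100011.01011101.10111100.01000111


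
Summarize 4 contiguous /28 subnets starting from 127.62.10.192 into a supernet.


Original prefix: /28
Number of subnets: 4 = 2^2
New prefix = 28 - 2 = 26
Supernet: 127.62.10.192/26


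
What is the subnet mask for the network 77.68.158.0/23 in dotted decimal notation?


/23 means 23 network bits, 9 host bits
Binary: 11111111111111111111111000000000
Mask: 255.255.254.0


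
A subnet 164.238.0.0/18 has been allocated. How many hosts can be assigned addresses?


Host bits = 32 - 18 = 14
Total addresses = 2^14 = 16384
Usable = total - 2 (network and broadcast)
Usable hosts: 16382


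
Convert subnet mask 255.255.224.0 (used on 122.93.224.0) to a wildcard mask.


Subnet mask: 255.255.224.0
Wildcard = 255.255.255.255 - subnet mask
255 - 255 = 0
255 - 255 = 0
255 - 224 = 31
255 - 0 = 255
Wildcard: 0.0.31.255


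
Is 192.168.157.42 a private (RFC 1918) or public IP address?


RFC 1918 private ranges:
  10.0.0.0/8 (10.0.0.0 - 10.255.255.255)
  172.16.0.0/12 (172.16.0.0 - 172.31.255.255)
  192.168.0.0/16 (192.168.0.0 - 192.168.255.255)
Private (in 192.168.0.0/16)


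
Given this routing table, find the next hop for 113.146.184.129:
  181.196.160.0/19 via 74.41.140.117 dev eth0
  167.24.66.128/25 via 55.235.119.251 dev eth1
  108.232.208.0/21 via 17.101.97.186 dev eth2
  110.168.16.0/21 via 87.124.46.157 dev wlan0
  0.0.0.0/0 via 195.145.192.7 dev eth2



Longest prefix match for 113.146.184.129:
  /19 181.196.160.0: no
  /25 167.24.66.128: no
  /21 108.232.208.0: no
  /21 110.168.16.0: no
  /0 0.0.0.0: MATCH
Selected: next-hop 195.145.192.7 via eth2 (matched /0)


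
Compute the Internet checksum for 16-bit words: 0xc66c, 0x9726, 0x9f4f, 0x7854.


Sum all words (with carry folding):
+ 0xc66c = 0xc66c
+ 0x9726 = 0x5d93
+ 0x9f4f = 0xfce2
+ 0x7854 = 0x7537
One's complement: ~0x7537
Checksum = 0x8ac8


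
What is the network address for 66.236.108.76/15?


IP:   01000010.11101100.01101100.01001100
Mask: 11111111.11111110.00000000.00000000
AND operation:
Net:  01000010.11101100.00000000.00000000
Network: 66.236.0.0/15


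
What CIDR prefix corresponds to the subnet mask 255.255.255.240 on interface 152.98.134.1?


Binary: 11111111.11111111.11111111.11110000
Count leading 1s
Prefix: /28


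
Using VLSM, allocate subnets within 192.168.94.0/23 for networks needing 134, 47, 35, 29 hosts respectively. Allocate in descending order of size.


134 hosts -> /24 (254 usable): 192.168.94.0/24
47 hosts -> /26 (62 usable): 192.168.95.0/26
35 hosts -> /26 (62 usable): 192.168.95.64/26
29 hosts -> /27 (30 usable): 192.168.95.128/27
Allocation: 192.168.94.0/24 (134 hosts, 254 usable); 192.168.95.0/26 (47 hosts, 62 usable); 192.168.95.64/26 (35 hosts, 62 usable); 192.168.95.128/27 (29 hosts, 30 usable)


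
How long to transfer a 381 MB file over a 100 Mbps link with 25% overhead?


Effective throughput = 100 * (1 - 25/100) = 75 Mbps
File size in Mb = 381 * 8 = 3048 Mb
Time = 3048 / 75
Time = 40.64 seconds


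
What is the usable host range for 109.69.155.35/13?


Network: 109.64.0.0
Broadcast: 109.71.255.255
First usable = network + 1
Last usable = broadcast - 1
Range: 109.64.0.1 to 109.71.255.254


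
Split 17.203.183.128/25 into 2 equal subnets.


New prefix = 25 + 1 = 26
Each subnet has 64 addresses
  17.203.183.128/26
  17.203.183.192/26
Subnets: 17.203.183.128/26, 17.203.183.192/26


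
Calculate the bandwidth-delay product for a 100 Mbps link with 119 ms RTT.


BDP = bandwidth * RTT
= 100 Mbps * 119 ms
= 100 * 1e6 * 119 / 1000 bits
= 11900000 bits
= 1487500 bytes
= 1452.6367 KB
BDP = 11900000 bits (1487500 bytes)


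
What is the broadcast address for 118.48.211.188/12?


Network: 118.48.0.0/12
Host bits = 20
Set all host bits to 1:
Broadcast: 118.63.255.255


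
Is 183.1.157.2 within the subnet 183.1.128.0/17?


Subnet network: 183.1.128.0
Test IP AND mask: 183.1.128.0
Yes, 183.1.157.2 is in 183.1.128.0/17


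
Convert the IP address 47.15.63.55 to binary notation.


47 = 00101111
15 = 00001111
63 = 00111111
55 = 00110111
Binary: 00101111.00001111.00111111.00110111


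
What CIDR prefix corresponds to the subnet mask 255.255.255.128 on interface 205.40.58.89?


Binary: 11111111.11111111.11111111.10000000
Count leading 1s
Prefix: /25


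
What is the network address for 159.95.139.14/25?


IP:   10011111.01011111.10001011.00001110
Mask: 11111111.11111111.11111111.10000000
AND operation:
Net:  10011111.01011111.10001011.00000000
Network: 159.95.139.0/25


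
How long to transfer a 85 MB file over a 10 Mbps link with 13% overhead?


Effective throughput = 10 * (1 - 13/100) = 8.7 Mbps
File size in Mb = 85 * 8 = 680 Mb
Time = 680 / 8.7
Time = 78.1609 seconds


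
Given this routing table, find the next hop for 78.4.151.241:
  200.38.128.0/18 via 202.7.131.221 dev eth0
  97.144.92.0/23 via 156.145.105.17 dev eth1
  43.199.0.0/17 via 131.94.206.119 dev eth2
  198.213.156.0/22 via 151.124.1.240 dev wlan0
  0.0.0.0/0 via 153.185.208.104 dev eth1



Longest prefix match for 78.4.151.241:
  /18 200.38.128.0: no
  /23 97.144.92.0: no
  /17 43.199.0.0: no
  /22 198.213.156.0: no
  /0 0.0.0.0: MATCH
Selected: next-hop 153.185.208.104 via eth1 (matched /0)


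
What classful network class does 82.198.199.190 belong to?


First octet: 82
Binary: 01010010
0xxxxxxx -> Class A (1-126)
Class A, default mask 255.0.0.0 (/8)


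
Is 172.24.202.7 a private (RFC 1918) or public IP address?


RFC 1918 private ranges:
  10.0.0.0/8 (10.0.0.0 - 10.255.255.255)
  172.16.0.0/12 (172.16.0.0 - 172.31.255.255)
  192.168.0.0/16 (192.168.0.0 - 192.168.255.255)
Private (in 172.16.0.0/12)


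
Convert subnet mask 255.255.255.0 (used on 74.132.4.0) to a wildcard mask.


Subnet mask: 255.255.255.0
Wildcard = 255.255.255.255 - subnet mask
255 - 255 = 0
255 - 255 = 0
255 - 255 = 0
255 - 0 = 255
Wildcard: 0.0.0.255


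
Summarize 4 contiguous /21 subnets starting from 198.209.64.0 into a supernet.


Original prefix: /21
Number of subnets: 4 = 2^2
New prefix = 21 - 2 = 19
Supernet: 198.209.64.0/19


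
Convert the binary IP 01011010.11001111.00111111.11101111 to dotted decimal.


01011010 = 90
11001111 = 207
00111111 = 63
11101111 = 239
IP: 90.207.63.239


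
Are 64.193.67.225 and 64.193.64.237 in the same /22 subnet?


Mask: 255.255.252.0
64.193.67.225 AND mask = 64.193.64.0
64.193.64.237 AND mask = 64.193.64.0
Yes, same subnet (64.193.64.0)


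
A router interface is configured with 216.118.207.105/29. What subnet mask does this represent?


/29 means 29 network bits, 3 host bits
Binary: 11111111111111111111111111111000
Mask: 255.255.255.248


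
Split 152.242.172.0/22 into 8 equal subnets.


New prefix = 22 + 3 = 25
Each subnet has 128 addresses
  152.242.172.0/25
  152.242.172.128/25
  152.242.173.0/25
  152.242.173.128/25
  152.242.174.0/25
  152.242.174.128/25
  152.242.175.0/25
  152.242.175.128/25
Subnets: 152.242.172.0/25, 152.242.172.128/25, 152.242.173.0/25, 152.242.173.128/25, 152.242.174.0/25, 152.242.174.128/25, 152.242.175.0/25, 152.242.175.128/25


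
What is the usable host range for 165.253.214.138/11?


Network: 165.224.0.0
Broadcast: 165.255.255.255
First usable = network + 1
Last usable = broadcast - 1
Range: 165.224.0.1 to 165.255.255.254


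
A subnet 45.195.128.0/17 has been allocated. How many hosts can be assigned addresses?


Host bits = 32 - 17 = 15
Total addresses = 2^15 = 32768
Usable = total - 2 (network and broadcast)
Usable hosts: 32766


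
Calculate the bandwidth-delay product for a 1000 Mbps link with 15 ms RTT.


BDP = bandwidth * RTT
= 1000 Mbps * 15 ms
= 1000 * 1e6 * 15 / 1000 bits
= 15000000 bits
= 1875000 bytes
= 1831.0547 KB
BDP = 15000000 bits (1875000 bytes)


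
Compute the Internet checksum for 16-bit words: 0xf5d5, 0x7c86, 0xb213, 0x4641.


Sum all words (with carry folding):
+ 0xf5d5 = 0xf5d5
+ 0x7c86 = 0x725c
+ 0xb213 = 0x2470
+ 0x4641 = 0x6ab1
One's complement: ~0x6ab1
Checksum = 0x954e


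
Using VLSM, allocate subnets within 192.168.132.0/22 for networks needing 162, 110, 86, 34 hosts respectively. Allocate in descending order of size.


162 hosts -> /24 (254 usable): 192.168.132.0/24
110 hosts -> /25 (126 usable): 192.168.133.0/25
86 hosts -> /25 (126 usable): 192.168.133.128/25
34 hosts -> /26 (62 usable): 192.168.134.0/26
Allocation: 192.168.132.0/24 (162 hosts, 254 usable); 192.168.133.0/25 (110 hosts, 126 usable); 192.168.133.128/25 (86 hosts, 126 usable); 192.168.134.0/26 (34 hosts, 62 usable)


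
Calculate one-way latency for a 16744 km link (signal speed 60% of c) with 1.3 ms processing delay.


Speed = 0.6 * 3e5 km/s = 180000 km/s
Propagation delay = 16744 / 180000 = 0.093 s = 93.0222 ms
Processing delay = 1.3 ms
Total one-way latency = 94.3222 ms


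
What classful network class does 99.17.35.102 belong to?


First octet: 99
Binary: 01100011
0xxxxxxx -> Class A (1-126)
Class A, default mask 255.0.0.0 (/8)


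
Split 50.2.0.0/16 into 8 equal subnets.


New prefix = 16 + 3 = 19
Each subnet has 8192 addresses
  50.2.0.0/19
  50.2.32.0/19
  50.2.64.0/19
  50.2.96.0/19
  50.2.128.0/19
  50.2.160.0/19
  50.2.192.0/19
  50.2.224.0/19
Subnets: 50.2.0.0/19, 50.2.32.0/19, 50.2.64.0/19, 50.2.96.0/19, 50.2.128.0/19, 50.2.160.0/19, 50.2.192.0/19, 50.2.224.0/19


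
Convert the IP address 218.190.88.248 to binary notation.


218 = 11011010
190 = 10111110
88 = 01011000
248 = 11111000
Binary: 11011010.10111110.01011000.11111000


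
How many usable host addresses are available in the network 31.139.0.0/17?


Host bits = 32 - 17 = 15
Total addresses = 2^15 = 32768
Usable = total - 2 (network and broadcast)
Usable hosts: 32766


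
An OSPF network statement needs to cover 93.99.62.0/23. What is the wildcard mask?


Subnet mask: 255.255.254.0
Wildcard = 255.255.255.255 - subnet mask
255 - 255 = 0
255 - 255 = 0
255 - 254 = 1
255 - 0 = 255
Wildcard: 0.0.1.255


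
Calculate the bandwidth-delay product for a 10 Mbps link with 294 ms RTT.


BDP = bandwidth * RTT
= 10 Mbps * 294 ms
= 10 * 1e6 * 294 / 1000 bits
= 2940000 bits
= 367500 bytes
= 358.8867 KB
BDP = 2940000 bits (367500 bytes)


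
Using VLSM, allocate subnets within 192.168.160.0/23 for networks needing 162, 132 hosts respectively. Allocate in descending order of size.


162 hosts -> /24 (254 usable): 192.168.160.0/24
132 hosts -> /24 (254 usable): 192.168.161.0/24
Allocation: 192.168.160.0/24 (162 hosts, 254 usable); 192.168.161.0/24 (132 hosts, 254 usable)


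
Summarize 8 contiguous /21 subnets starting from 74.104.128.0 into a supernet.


Original prefix: /21
Number of subnets: 8 = 2^3
New prefix = 21 - 3 = 18
Supernet: 74.104.128.0/18


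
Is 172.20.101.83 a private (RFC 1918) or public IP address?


RFC 1918 private ranges:
  10.0.0.0/8 (10.0.0.0 - 10.255.255.255)
  172.16.0.0/12 (172.16.0.0 - 172.31.255.255)
  192.168.0.0/16 (192.168.0.0 - 192.168.255.255)
Private (in 172.16.0.0/12)


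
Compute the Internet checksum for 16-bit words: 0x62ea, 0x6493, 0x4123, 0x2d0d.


Sum all words (with carry folding):
+ 0x62ea = 0x62ea
+ 0x6493 = 0xc77d
+ 0x4123 = 0x08a1
+ 0x2d0d = 0x35ae
One's complement: ~0x35ae
Checksum = 0xca51


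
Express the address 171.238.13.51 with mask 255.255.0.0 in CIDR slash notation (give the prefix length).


Binary: 11111111.11111111.00000000.00000000
Count leading 1s
Prefix: /16


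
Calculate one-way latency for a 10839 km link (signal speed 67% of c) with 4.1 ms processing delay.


Speed = 0.67 * 3e5 km/s = 201000 km/s
Propagation delay = 10839 / 201000 = 0.0539 s = 53.9254 ms
Processing delay = 4.1 ms
Total one-way latency = 58.0254 ms


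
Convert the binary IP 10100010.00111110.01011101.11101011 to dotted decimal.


10100010 = 162
00111110 = 62
01011101 = 93
11101011 = 235
IP: 162.62.93.235


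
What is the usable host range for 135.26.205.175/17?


Network: 135.26.128.0
Broadcast: 135.26.255.255
First usable = network + 1
Last usable = broadcast - 1
Range: 135.26.128.1 to 135.26.255.254


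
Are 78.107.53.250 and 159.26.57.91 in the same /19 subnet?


Mask: 255.255.224.0
78.107.53.250 AND mask = 78.107.32.0
159.26.57.91 AND mask = 159.26.32.0
No, different subnets (78.107.32.0 vs 159.26.32.0)


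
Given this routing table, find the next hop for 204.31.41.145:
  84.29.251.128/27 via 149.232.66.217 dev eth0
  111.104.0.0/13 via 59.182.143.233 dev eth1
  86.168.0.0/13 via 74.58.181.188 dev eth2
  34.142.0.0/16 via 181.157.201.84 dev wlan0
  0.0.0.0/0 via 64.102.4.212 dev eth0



Longest prefix match for 204.31.41.145:
  /27 84.29.251.128: no
  /13 111.104.0.0: no
  /13 86.168.0.0: no
  /16 34.142.0.0: no
  /0 0.0.0.0: MATCH
Selected: next-hop 64.102.4.212 via eth0 (matched /0)


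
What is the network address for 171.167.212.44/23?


IP:   10101011.10100111.11010100.00101100
Mask: 11111111.11111111.11111110.00000000
AND operation:
Net:  10101011.10100111.11010100.00000000
Network: 171.167.212.0/23


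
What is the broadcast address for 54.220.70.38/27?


Network: 54.220.70.32/27
Host bits = 5
Set all host bits to 1:
Broadcast: 54.220.70.63


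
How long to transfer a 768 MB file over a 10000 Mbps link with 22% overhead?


Effective throughput = 10000 * (1 - 22/100) = 7800 Mbps
File size in Mb = 768 * 8 = 6144 Mb
Time = 6144 / 7800
Time = 0.7877 seconds
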